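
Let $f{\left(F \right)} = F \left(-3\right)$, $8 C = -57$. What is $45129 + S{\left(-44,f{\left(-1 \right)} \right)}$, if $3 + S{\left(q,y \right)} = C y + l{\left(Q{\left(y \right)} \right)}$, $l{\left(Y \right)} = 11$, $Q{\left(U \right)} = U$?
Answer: $\frac{360925}{8} \approx 45116.0$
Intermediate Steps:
$C = - \frac{57}{8}$ ($C = \frac{1}{8} \left(-57\right) = - \frac{57}{8} \approx -7.125$)
$f{\left(F \right)} = - 3 F$
$S{\left(q,y \right)} = 8 - \frac{57 y}{8}$ ($S{\left(q,y \right)} = -3 - \left(-11 + \frac{57 y}{8}\right) = 8 - \frac{57 y}{8}$)
$45129 + S{\left(-44,f{\left(-1 \right)} \right)} = 45129 + \left(8 - \frac{57 \left(\left(-3\right) \left(-1\right)\right)}{8}\right) = 45129 + \left(8 - \frac{171}{8}\right) = 45129 - \frac{107}{8} = \frac{360925}{8}$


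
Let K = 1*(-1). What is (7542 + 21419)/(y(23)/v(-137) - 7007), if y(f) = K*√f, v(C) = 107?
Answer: -2323342444423/562123562978 + 3098827*√23/562123562978 ≈ -4.1331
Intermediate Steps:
K = -1
y(f) = -√f
(7542 + 21419)/(y(23)/v(-137) - 7007) = (7542 + 21419)/(-√23/107 - 7007) = 28961/(-√23*(1/107) - 7007) = 28961/(-√23/107 - 7007) = 28961/(-7007 - √23/107)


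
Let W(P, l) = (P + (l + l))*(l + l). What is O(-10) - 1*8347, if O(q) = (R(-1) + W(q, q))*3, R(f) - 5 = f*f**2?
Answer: -6535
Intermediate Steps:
R(f) = 5 + f**3 (R(f) = 5 + f*f**2 = 5 + f**3)
W(P, l) = 2*l*(P + 2*l) (W(P, l) = (P + 2*l)*(2*l) = 2*l*(P + 2*l))
O(q) = 12 + 18*q**2 (O(q) = ((5 + (-1)**3) + 2*q*(q + 2*q))*3 = ((5 - 1) + 2*q*(3*q))*3 = (4 + 6*q**2)*3 = 12 + 18*q**2)
O(-10) - 1*8347 = (12 + 18*(-10)**2) - 1*8347 = (12 + 18*100) - 8347 = (12 + 1800) - 8347 = 1812 - 8347 = -6535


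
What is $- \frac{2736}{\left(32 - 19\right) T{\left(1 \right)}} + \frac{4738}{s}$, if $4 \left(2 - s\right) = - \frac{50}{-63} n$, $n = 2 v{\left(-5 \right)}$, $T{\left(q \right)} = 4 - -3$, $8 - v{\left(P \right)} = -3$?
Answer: $- \frac{27570618}{13559} \approx -2033.4$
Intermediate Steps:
$v{\left(P \right)} = 11$ ($v{\left(P \right)} = 8 - -3 = 8 + 3 = 11$)
$T{\left(q \right)} = 7$ ($T{\left(q \right)} = 4 + 3 = 7$)
$n = 22$ ($n = 2 \cdot 11 = 22$)
$s = - \frac{149}{63}$ ($s = 2 - \frac{- \frac{50}{-63} \cdot 22}{4} = 2 - \frac{\left(-50\right) \left(- \frac{1}{63}\right) 22}{4} = 2 - \frac{\frac{50}{63} \cdot 22}{4} = 2 - \frac{275}{63} = - \frac{149}{63} \approx -2.3651$)
$- \frac{2736}{\left(32 - 19\right) T{\left(1 \right)}} + \frac{4738}{s} = - \frac{2736}{\left(32 - 19\right) 7} + \frac{4738}{- \frac{149}{63}} = - \frac{2736}{13 \cdot 7} + 4738 \left(- \frac{63}{149}\right) = - \frac{2736}{91} - \frac{298494}{149} = - \frac{27570618}{13559}$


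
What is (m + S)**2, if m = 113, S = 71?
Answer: 33856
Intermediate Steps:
(m + S)**2 = (113 + 71)**2 = 184**2 = 33856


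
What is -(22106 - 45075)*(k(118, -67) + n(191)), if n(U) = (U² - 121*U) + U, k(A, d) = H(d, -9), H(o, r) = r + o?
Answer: 309736965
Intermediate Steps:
H(o, r) = o + r
k(A, d) = -9 + d (k(A, d) = d - 9 = -9 + d)
n(U) = U² - 120*U
-(22106 - 45075)*(k(118, -67) + n(191)) = -(22106 - 45075)*((-9 - 67) + 191*(-120 + 191)) = -(-22969)*(-76 + 191*71) = -(-22969)*(-76 + 13561) = -(-22969)*13485 = -1*(-309736965) = 309736965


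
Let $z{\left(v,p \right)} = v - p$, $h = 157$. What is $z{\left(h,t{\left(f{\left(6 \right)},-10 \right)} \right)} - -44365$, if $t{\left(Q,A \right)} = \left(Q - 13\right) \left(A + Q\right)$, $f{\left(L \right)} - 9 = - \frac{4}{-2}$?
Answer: $44524$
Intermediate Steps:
$f{\left(L \right)} = 11$ ($f{\left(L \right)} = 9 - \frac{4}{-2} = 9 - -2 = 9 + 2 = 11$)
$t{\left(Q,A \right)} = \left(-13 + Q\right) \left(A + Q\right)$
$z{\left(h,t{\left(f{\left(6 \right)},-10 \right)} \right)} - -44365 = \left(157 - \left(11^{2} - -130 - 143 - 110\right)\right) - -44365 = \left(157 - \left(121 + 130 - 143 - 110\right)\right) + 44365 = \left(157 - -2\right) + 44365 = \left(157 + 2\right) + 44365 = 159 + 44365 = 44524$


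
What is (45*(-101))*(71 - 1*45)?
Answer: -118170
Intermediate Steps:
(45*(-101))*(71 - 1*45) = -4545*(71 - 45) = -4545*26 = -118170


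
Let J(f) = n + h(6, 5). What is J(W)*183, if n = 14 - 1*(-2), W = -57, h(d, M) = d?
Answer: 4026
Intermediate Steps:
n = 16 (n = 14 + 2 = 16)
J(f) = 22 (J(f) = 16 + 6 = 22)
J(W)*183 = 22*183 = 4026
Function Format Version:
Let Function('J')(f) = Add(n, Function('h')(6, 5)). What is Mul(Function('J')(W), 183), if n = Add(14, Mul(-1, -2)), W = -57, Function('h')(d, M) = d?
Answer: 4026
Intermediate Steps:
n = 16 (n = Add(14, 2) = 16)
Function('J')(f) = 22 (Function('J')(f) = Add(16, 6) = 22)
Mul(Function('J')(W), 183) = Mul(22, 183) = 4026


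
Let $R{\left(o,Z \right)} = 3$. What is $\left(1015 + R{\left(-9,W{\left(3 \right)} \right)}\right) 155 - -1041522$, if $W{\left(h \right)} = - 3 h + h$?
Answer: $1199312$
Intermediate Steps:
$W{\left(h \right)} = - 2 h$
$\left(1015 + R{\left(-9,W{\left(3 \right)} \right)}\right) 155 - -1041522 = \left(1015 + 3\right) 155 - -1041522 = 1018 \cdot 155 + \left(-1392734 + 2434256\right) = 157790 + 1041522 = 1199312$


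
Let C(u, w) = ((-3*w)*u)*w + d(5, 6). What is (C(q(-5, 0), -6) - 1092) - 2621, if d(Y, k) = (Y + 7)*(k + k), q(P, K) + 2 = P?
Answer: -2813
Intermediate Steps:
q(P, K) = -2 + P
d(Y, k) = 2*k*(7 + Y) (d(Y, k) = (7 + Y)*(2*k) = 2*k*(7 + Y))
C(u, w) = 144 - 3*u*w² (C(u, w) = ((-3*w)*u)*w + 2*6*(7 + 5) = (-3*u*w)*w + 2*6*12 = -3*u*w² + 144 = 144 - 3*u*w²)
(C(q(-5, 0), -6) - 1092) - 2621 = ((144 - 3*(-2 - 5)*(-6)²) - 1092) - 2621 = ((144 - 3*(-7)*36) - 1092) - 2621 = ((144 + 756) - 1092) - 2621 = (900 - 1092) - 2621 = -192 - 2621 = -2813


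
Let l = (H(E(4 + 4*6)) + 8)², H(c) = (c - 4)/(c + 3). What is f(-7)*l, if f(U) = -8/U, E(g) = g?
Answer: 591872/6727 ≈ 87.984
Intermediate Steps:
H(c) = (-4 + c)/(3 + c)
l = 73984/961 (l = ((-4 + (4 + 4*6))/(3 + (4 + 4*6)) + 8)² = ((-4 + (4 + 24))/(3 + (4 + 24)) + 8)² = ((-4 + 28)/(3 + 28) + 8)² = (24/31 + 8)² = (272/31)² = 73984/961 ≈ 76.986)
f(-7)*l = -8/(-7)*(73984/961) = -8*(-⅐)*(73984/961) = (8/7)*(73984/961) = 591872/6727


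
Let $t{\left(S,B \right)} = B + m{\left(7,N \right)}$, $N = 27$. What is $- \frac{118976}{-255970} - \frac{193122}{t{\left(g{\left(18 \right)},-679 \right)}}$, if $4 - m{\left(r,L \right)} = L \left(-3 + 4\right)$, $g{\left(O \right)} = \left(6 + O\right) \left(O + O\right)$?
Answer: $\frac{9618679}{34905} \approx 275.57$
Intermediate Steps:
$g{\left(O \right)} = 2 O \left(6 + O\right)$ ($g{\left(O \right)} = \left(6 + O\right) 2 O = 2 O \left(6 + O\right)$)
$m{\left(r,L \right)} = 4 - L$ ($m{\left(r,L \right)} = 4 - L \left(-3 + 4\right) = 4 - L 1 = 4 - L$)
$t{\left(S,B \right)} = -23 + B$ ($t{\left(S,B \right)} = B + \left(4 - 27\right) = B - 23 = -23 + B$)
$- \frac{118976}{-255970} - \frac{193122}{t{\left(g{\left(18 \right)},-679 \right)}} = - \frac{118976}{-255970} - \frac{193122}{-23 - 679} = \left(-118976\right) \left(- \frac{1}{255970}\right) - \frac{193122}{-702} = \frac{416}{895} - - \frac{10729}{39} = \frac{416}{895} + \frac{10729}{39} = \frac{9618679}{34905}$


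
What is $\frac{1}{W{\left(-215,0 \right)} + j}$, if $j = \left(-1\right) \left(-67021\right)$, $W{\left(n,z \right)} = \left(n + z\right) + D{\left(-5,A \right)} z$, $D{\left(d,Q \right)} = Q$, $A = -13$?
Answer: $\frac{1}{66806} \approx 1.4969 \cdot 10^{-5}$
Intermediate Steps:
$W{\left(n,z \right)} = n - 12 z$ ($W{\left(n,z \right)} = \left(n + z\right) - 13 z = n - 12 z$)
$j = 67021$
$\frac{1}{W{\left(-215,0 \right)} + j} = \frac{1}{\left(-215 - 0\right) + 67021} = \frac{1}{\left(-215 + 0\right) + 67021} = \frac{1}{-215 + 67021} = \frac{1}{66806}$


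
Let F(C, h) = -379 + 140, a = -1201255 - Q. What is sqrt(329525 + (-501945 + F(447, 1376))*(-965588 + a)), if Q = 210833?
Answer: 7*sqrt(24367983141) ≈ 1.0927e+6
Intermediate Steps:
a = -1412088 (a = -1201255 - 1*210833 = -1201255 - 210833 = -1412088)
F(C, h) = -239
sqrt(329525 + (-501945 + F(447, 1376))*(-965588 + a)) = sqrt(329525 + (-501945 - 239)*(-965588 - 1412088)) = sqrt(329525 - 502184*(-2377676)) = sqrt(329525 + 1194030844384) = sqrt(1194031173909) = 7*sqrt(24367983141)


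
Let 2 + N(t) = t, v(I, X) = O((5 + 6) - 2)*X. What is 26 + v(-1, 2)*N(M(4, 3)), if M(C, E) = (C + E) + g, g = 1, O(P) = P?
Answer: 134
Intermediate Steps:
v(I, X) = 9*X (v(I, X) = ((5 + 6) - 2)*X = (11 - 2)*X = 9*X)
M(C, E) = 1 + C + E (M(C, E) = (C + E) + 1 = 1 + C + E)
N(t) = -2 + t
26 + v(-1, 2)*N(M(4, 3)) = 26 + (9*2)*(-2 + (1 + 4 + 3)) = 26 + 18*(-2 + 8) = 26 + 18*6 = 26 + 108 = 134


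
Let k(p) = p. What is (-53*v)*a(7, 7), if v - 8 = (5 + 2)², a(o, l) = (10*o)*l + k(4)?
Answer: -1492374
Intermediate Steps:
a(o, l) = 4 + 10*l*o (a(o, l) = (10*o)*l + 4 = 10*l*o + 4 = 4 + 10*l*o)
v = 57 (v = 8 + (5 + 2)² = 8 + 7² = 8 + 49 = 57)
(-53*v)*a(7, 7) = (-53*57)*(4 + 10*7*7) = -3021*(4 + 490) = -3021*494 = -1492374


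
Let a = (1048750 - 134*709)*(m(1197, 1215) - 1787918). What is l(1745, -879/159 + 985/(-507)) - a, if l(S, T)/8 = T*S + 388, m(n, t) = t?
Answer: 45789720076399696/26871 ≈ 1.7041e+12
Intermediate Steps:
l(S, T) = 3104 + 8*S*T (l(S, T) = 8*(T*S + 388) = 8*(S*T + 388) = 8*(388 + S*T) = 3104 + 8*S*T)
a = -1704057266032 (a = (1048750 - 134*709)*(1215 - 1787918) = (1048750 - 95006)*(-1786703) = 953744*(-1786703) = -1704057266032)
l(1745, -879/159 + 985/(-507)) - a = (3104 + 8*1745*(-879/159 + 985/(-507))) - 1*(-1704057266032) = (3104 + 8*1745*(-879*1/159 + 985*(-1/507))) + 1704057266032 = (3104 + 8*1745*(-293/53 - 985/507)) + 1704057266032 = (3104 + 8*1745*(-200756/26871)) + 1704057266032 = (3104 - 2802553760/26871) + 1704057266032 = -2719146176/26871 + 1704057266032 = 45789720076399696/26871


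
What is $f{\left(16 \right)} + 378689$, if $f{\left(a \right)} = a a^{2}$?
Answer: $382785$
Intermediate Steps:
$f{\left(a \right)} = a^{3}$
$f{\left(16 \right)} + 378689 = 16^{3} + 378689 = 4096 + 378689 = 382785$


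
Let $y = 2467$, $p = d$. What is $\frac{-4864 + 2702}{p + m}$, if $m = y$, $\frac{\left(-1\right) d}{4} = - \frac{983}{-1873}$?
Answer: $- \frac{4049426}{4616759} \approx -0.87711$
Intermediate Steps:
$d = - \frac{3932}{1873}$ ($d = - 4 \left(- \frac{983}{-1873}\right) = - 4 \left(\left(-983\right) \left(- \frac{1}{1873}\right)\right) = \left(-4\right) \frac{983}{1873} = - \frac{3932}{1873} \approx -2.0993$)
$p = - \frac{3932}{1873} \approx -2.0993$
$m = 2467$
$\frac{-4864 + 2702}{p + m} = \frac{-4864 + 2702}{- \frac{3932}{1873} + 2467} = - \frac{2162}{\frac{4616759}{1873}} = \left(-2162\right) \frac{1873}{4616759} = - \frac{4049426}{4616759}$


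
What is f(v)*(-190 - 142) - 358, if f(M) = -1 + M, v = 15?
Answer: -5006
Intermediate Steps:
f(v)*(-190 - 142) - 358 = (-1 + 15)*(-190 - 142) - 358 = 14*(-332) - 358 = -4648 - 358 = -5006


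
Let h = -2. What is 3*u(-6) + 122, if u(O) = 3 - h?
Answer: 137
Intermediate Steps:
u(O) = 5 (u(O) = 3 - 1*(-2) = 3 + 2 = 5)
3*u(-6) + 122 = 3*5 + 122 = 15 + 122 = 137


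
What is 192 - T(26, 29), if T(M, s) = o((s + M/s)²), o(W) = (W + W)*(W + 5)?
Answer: -1136258611980/707281 ≈ -1.6065e+6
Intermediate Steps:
o(W) = 2*W*(5 + W) (o(W) = (2*W)*(5 + W) = 2*W*(5 + W))
T(M, s) = 2*(s + M/s)²*(5 + (s + M/s)²)
192 - T(26, 29) = 192 - 2*(26 + 29²)²*((26 + 29²)² + 5*29²)/29⁴ = 192 - 2*(26 + 841)²*((26 + 841)² + 5*841)/707281 = 192 - 2*867²*(867² + 4205)/707281 = 192 - 2*751689*(751689 + 4205)/707281 = 192 - 2*751689*755894/707281 = 192 - 1*1136394409932/707281 = 192 - 1136394409932/707281 = -1136258611980/707281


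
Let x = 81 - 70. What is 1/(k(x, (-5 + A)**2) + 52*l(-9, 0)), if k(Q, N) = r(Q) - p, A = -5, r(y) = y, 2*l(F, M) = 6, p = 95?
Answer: 1/72 ≈ 0.013889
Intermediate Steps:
l(F, M) = 3 (l(F, M) = (1/2)*6 = 3)
x = 11
k(Q, N) = -95 + Q (k(Q, N) = Q - 1*95 = Q - 95 = -95 + Q)
1/(k(x, (-5 + A)**2) + 52*l(-9, 0)) = 1/((-95 + 11) + 52*3) = 1/(-84 + 156) = 1/72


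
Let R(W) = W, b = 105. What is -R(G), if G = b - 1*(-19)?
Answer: -124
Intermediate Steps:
G = 124 (G = 105 - 1*(-19) = 105 + 19 = 124)
-R(G) = -1*124 = -124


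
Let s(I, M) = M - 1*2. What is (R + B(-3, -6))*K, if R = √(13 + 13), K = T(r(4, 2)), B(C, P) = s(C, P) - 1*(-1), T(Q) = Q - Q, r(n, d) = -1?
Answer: 0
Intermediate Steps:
s(I, M) = -2 + M (s(I, M) = M - 2 = -2 + M)
T(Q) = 0
B(C, P) = -1 + P (B(C, P) = (-2 + P) - 1*(-1) = (-2 + P) + 1 = -1 + P)
K = 0
R = √26 ≈ 5.0990
(R + B(-3, -6))*K = (√26 + (-1 - 6))*0 = (√26 - 7)*0 = (-7 + √26)*0 = 0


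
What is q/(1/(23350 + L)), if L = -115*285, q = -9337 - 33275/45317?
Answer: 3988265130200/45317 ≈ 8.8008e+7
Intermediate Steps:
q = -423158104/45317 (q = -9337 - 33275/45317 = -423158104/45317 ≈ -9337.7)
L = -32775
q/(1/(23350 + L)) = -423158104/(45317*(1/(23350 - 32775))) = -423158104/(45317*(1/(-9425))) = -423158104/(45317*(-1/9425)) = -423158104/45317*(-9425) = 3988265130200/45317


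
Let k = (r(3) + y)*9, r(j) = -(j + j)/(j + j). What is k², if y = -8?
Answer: 6561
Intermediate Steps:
r(j) = -1 (r(j) = -2*j/(2*j) = -2*j*1/(2*j) = -1*1 = -1)
k = -81 (k = (-1 - 8)*9 = -9*9 = -81)
k² = (-81)² = 6561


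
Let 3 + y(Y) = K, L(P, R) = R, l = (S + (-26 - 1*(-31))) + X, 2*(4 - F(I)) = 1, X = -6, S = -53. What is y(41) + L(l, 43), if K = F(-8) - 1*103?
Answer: -119/2 ≈ -59.500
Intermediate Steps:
F(I) = 7/2 (F(I) = 4 - ½*1 = 4 - ½ = 7/2)
l = -54 (l = (-53 + (-26 - 1*(-31))) - 6 = (-53 + (-26 + 31)) - 6 = (-53 + 5) - 6 = -48 - 6 = -54)
K = -199/2 (K = 7/2 - 1*103 = 7/2 - 103 = -199/2 ≈ -99.500)
y(Y) = -205/2 (y(Y) = -3 - 199/2 = -205/2)
y(41) + L(l, 43) = -205/2 + 43 = -119/2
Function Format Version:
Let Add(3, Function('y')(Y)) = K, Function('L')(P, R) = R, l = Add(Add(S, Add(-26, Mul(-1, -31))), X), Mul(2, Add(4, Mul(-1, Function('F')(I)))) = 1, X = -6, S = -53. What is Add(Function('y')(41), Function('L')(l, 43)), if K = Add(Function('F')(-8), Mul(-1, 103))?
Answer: Rational(-119, 2) ≈ -59.500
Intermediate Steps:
Function('F')(I) = Rational(7, 2) (Function('F')(I) = Add(4, Mul(Rational(-1, 2), 1)) = Add(4, Rational(-1, 2)) = Rational(7, 2))
l = -54 (l = Add(Add(-53, Add(-26, Mul(-1, -31))), -6) = Add(Add(-53, Add(-26, 31)), -6) = Add(Add(-53, 5), -6) = Add(-48, -6) = -54)
K = Rational(-199, 2) (K = Add(Rational(7, 2), Mul(-1, 103)) = Add(Rational(7, 2), -103) = Rational(-199, 2) ≈ -99.500)
Function('y')(Y) = Rational(-205, 2) (Function('y')(Y) = Add(-3, Rational(-199, 2)) = Rational(-205, 2))
Add(Function('y')(41), Function('L')(l, 43)) = Add(Rational(-205, 2), 43) = Rational(-119, 2)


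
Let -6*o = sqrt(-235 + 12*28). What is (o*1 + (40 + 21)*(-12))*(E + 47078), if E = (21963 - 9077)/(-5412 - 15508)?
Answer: -90114586971/2615 - 492429437*sqrt(101)/62760 ≈ -3.4540e+7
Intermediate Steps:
E = -6443/10460 (E = 12886/(-20920) = 12886*(-1/20920) = -6443/10460 ≈ -0.61597)
o = -sqrt(101)/6 (o = -sqrt(-235 + 12*28)/6 = -sqrt(-235 + 336)/6 = -sqrt(101)/6 ≈ -1.6750)
(o*1 + (40 + 21)*(-12))*(E + 47078) = (-sqrt(101)/6*1 + (40 + 21)*(-12))*(-6443/10460 + 47078) = (-sqrt(101)/6 + 61*(-12))*(492429437/10460) = (-sqrt(101)/6 - 732)*(492429437/10460) = (-732 - sqrt(101)/6)*(492429437/10460) = -90114586971/2615 - 492429437*sqrt(101)/62760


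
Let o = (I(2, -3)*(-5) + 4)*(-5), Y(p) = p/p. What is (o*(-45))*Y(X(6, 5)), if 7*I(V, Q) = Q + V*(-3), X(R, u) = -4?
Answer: 16425/7 ≈ 2346.4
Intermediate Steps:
Y(p) = 1
I(V, Q) = -3*V/7 + Q/7 (I(V, Q) = (Q + V*(-3))/7 = (Q - 3*V)/7 = -3*V/7 + Q/7)
o = -365/7 (o = ((-3/7*2 + (1/7)*(-3))*(-5) + 4)*(-5) = ((-6/7 - 3/7)*(-5) + 4)*(-5) = (-9/7*(-5) + 4)*(-5) = (45/7 + 4)*(-5) = (73/7)*(-5) = -365/7 ≈ -52.143)
(o*(-45))*Y(X(6, 5)) = -365/7*(-45)*1 = (16425/7)*1 = 16425/7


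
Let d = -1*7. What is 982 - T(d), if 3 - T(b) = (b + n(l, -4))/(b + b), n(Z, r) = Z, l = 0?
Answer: 1959/2 ≈ 979.50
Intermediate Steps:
d = -7
T(b) = 5/2 (T(b) = 3 - (b + 0)/(b + b) = 3 - b/(2*b) = 3 - b*1/(2*b) = 3 - 1*½ = 3 - ½ = 5/2)
982 - T(d) = 982 - 1*5/2 = 982 - 5/2 = 1959/2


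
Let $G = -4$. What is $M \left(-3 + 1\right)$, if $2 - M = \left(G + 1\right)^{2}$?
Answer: $14$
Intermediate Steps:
$M = -7$ ($M = 2 - \left(-4 + 1\right)^{2} = 2 - \left(-3\right)^{2} = 2 - 9 = -7$)
$M \left(-3 + 1\right) = - 7 \left(-3 + 1\right) = \left(-7\right) \left(-2\right) = 14$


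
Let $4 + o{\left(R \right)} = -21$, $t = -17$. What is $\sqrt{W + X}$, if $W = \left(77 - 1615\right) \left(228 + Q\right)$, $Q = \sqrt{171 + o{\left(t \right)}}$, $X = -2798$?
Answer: $\sqrt{-353462 - 1538 \sqrt{146}} \approx 609.96 i$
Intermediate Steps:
$o{\left(R \right)} = -25$ ($o{\left(R \right)} = -4 - 21 = -25$)
$Q = \sqrt{146}$ ($Q = \sqrt{171 - 25} = \sqrt{146} \approx 12.083$)
$W = -350664 - 1538 \sqrt{146}$ ($W = \left(77 - 1615\right) \left(228 + \sqrt{146}\right) = - 1538 \left(228 + \sqrt{146}\right) = -350664 - 1538 \sqrt{146} \approx -3.6925 \cdot 10^{5}$)
$\sqrt{W + X} = \sqrt{\left(-350664 - 1538 \sqrt{146}\right) - 2798} = \sqrt{-353462 - 1538 \sqrt{146}}$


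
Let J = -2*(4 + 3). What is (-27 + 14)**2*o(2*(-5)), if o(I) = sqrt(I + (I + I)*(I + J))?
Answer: 169*sqrt(470) ≈ 3663.8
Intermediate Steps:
J = -14 (J = -2*7 = -14)
o(I) = sqrt(I + 2*I*(-14 + I)) (o(I) = sqrt(I + (I + I)*(I - 14)) = sqrt(I + (2*I)*(-14 + I)) = sqrt(I + 2*I*(-14 + I)))
(-27 + 14)**2*o(2*(-5)) = (-27 + 14)**2*sqrt((2*(-5))*(-27 + 2*(2*(-5)))) = (-13)**2*sqrt(-10*(-27 + 2*(-10))) = 169*sqrt(-10*(-27 - 20)) = 169*sqrt(-10*(-47)) = 169*sqrt(470)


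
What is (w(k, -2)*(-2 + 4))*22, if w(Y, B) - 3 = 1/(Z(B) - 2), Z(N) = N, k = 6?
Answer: 121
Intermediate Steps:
w(Y, B) = 3 + 1/(-2 + B) (w(Y, B) = 3 + 1/(B - 2) = 3 + 1/(-2 + B))
(w(k, -2)*(-2 + 4))*22 = (((-5 + 3*(-2))/(-2 - 2))*(-2 + 4))*22 = (((-5 - 6)/(-4))*2)*22 = (-¼*(-11)*2)*22 = ((11/4)*2)*22 = (11/2)*22 = 121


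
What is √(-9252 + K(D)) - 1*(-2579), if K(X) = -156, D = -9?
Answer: 2579 + 56*I*√3 ≈ 2579.0 + 96.995*I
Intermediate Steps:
√(-9252 + K(D)) - 1*(-2579) = √(-9252 - 156) - 1*(-2579) = √(-9408) + 2579 = 56*I*√3 + 2579 = 2579 + 56*I*√3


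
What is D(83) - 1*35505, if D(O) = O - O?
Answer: -35505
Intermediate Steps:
D(O) = 0
D(83) - 1*35505 = 0 - 1*35505 = 0 - 35505 = -35505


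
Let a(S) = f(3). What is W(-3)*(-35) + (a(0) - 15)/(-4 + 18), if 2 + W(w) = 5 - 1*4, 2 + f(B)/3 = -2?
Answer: 463/14 ≈ 33.071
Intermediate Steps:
f(B) = -12 (f(B) = -6 + 3*(-2) = -6 - 6 = -12)
a(S) = -12
W(w) = -1 (W(w) = -2 + (5 - 1*4) = -2 + (5 - 4) = -2 + 1 = -1)
W(-3)*(-35) + (a(0) - 15)/(-4 + 18) = -1*(-35) + (-12 - 15)/(-4 + 18) = 35 - 27/14 = 463/14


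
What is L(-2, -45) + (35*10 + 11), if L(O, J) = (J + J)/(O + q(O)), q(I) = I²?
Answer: 316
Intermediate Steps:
L(O, J) = 2*J/(O + O²) (L(O, J) = (J + J)/(O + O²) = (2*J)/(O + O²) = 2*J/(O + O²))
L(-2, -45) + (35*10 + 11) = 2*(-45)/(-2*(1 - 2)) + (35*10 + 11) = 2*(-45)*(-½)/(-1) + (350 + 11) = 2*(-45)*(-½)*(-1) + 361 = -45 + 361 = 316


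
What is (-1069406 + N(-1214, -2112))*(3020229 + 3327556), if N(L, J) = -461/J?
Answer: -14337012054050635/2112 ≈ -6.7884e+12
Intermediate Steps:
(-1069406 + N(-1214, -2112))*(3020229 + 3327556) = (-1069406 - 461/(-2112))*(3020229 + 3327556) = (-1069406 - 461*(-1/2112))*6347785 = (-1069406 + 461/2112)*6347785 = -2258585011/2112*6347785 = -14337012054050635/2112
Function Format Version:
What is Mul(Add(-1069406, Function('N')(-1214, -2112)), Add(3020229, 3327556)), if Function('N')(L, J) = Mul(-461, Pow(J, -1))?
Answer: Rational(-14337012054050635, 2112) ≈ -6.7884e+12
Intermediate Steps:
Mul(Add(-1069406, Function('N')(-1214, -2112)), Add(3020229, 3327556)) = Mul(Add(-1069406, Mul(-461, Pow(-2112, -1))), Add(3020229, 3327556)) = Mul(Add(-1069406, Mul(-461, Rational(-1, 2112))), 6347785) = Mul(Add(-1069406, Rational(461, 2112)), 6347785) = Mul(Rational(-2258585011, 2112), 6347785) = Rational(-14337012054050635, 2112)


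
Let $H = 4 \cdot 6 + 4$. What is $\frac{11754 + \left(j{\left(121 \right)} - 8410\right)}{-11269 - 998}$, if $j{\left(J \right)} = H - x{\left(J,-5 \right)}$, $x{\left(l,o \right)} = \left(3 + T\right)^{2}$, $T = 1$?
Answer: $- \frac{3356}{12267} \approx -0.27358$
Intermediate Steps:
$x{\left(l,o \right)} = 16$ ($x{\left(l,o \right)} = \left(3 + 1\right)^{2} = 4^{2} = 16$)
$H = 28$ ($H = 24 + 4 = 28$)
$j{\left(J \right)} = 12$ ($j{\left(J \right)} = 28 - 16 = 12$)
$\frac{11754 + \left(j{\left(121 \right)} - 8410\right)}{-11269 - 998} = \frac{11754 + \left(12 - 8410\right)}{-11269 - 998} = \frac{11754 + \left(12 - 8410\right)}{-12267} = \left(11754 - 8398\right) \left(- \frac{1}{12267}\right) = 3356 \left(- \frac{1}{12267}\right) = - \frac{3356}{12267}$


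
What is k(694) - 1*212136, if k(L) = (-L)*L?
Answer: -693772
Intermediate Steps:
k(L) = -L²
k(694) - 1*212136 = -1*694² - 1*212136 = -1*481636 - 212136 = -481636 - 212136 = -693772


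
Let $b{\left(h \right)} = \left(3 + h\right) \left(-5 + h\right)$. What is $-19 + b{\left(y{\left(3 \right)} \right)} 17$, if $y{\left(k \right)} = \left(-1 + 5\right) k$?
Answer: $1766$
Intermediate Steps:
$y{\left(k \right)} = 4 k$
$b{\left(h \right)} = \left(-5 + h\right) \left(3 + h\right)$
$-19 + b{\left(y{\left(3 \right)} \right)} 17 = -19 + \left(-15 + \left(4 \cdot 3\right)^{2} - 2 \cdot 4 \cdot 3\right) 17 = -19 + \left(-15 + 12^{2} - 24\right) 17 = -19 + \left(-15 + 144 - 24\right) 17 = -19 + 105 \cdot 17 = -19 + 1785 = 1766$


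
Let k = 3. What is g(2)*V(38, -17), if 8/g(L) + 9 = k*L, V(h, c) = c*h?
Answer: 5168/3 ≈ 1722.7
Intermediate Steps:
g(L) = 8/(-9 + 3*L)
g(2)*V(38, -17) = (8/(3*(-3 + 2)))*(-17*38) = ((8/3)/(-1))*(-646) = ((8/3)*(-1))*(-646) = -8/3*(-646) = 5168/3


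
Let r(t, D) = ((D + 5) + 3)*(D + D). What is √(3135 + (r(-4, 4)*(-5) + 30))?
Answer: √2685 ≈ 51.817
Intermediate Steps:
r(t, D) = 2*D*(8 + D) (r(t, D) = ((5 + D) + 3)*(2*D) = (8 + D)*(2*D) = 2*D*(8 + D))
√(3135 + (r(-4, 4)*(-5) + 30)) = √(3135 + ((2*4*(8 + 4))*(-5) + 30)) = √(3135 + ((2*4*12)*(-5) + 30)) = √(3135 + (96*(-5) + 30)) = √(3135 + (-480 + 30)) = √(3135 - 450) = √2685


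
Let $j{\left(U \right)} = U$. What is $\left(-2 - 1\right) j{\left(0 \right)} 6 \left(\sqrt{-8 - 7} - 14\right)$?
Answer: $0$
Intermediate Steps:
$\left(-2 - 1\right) j{\left(0 \right)} 6 \left(\sqrt{-8 - 7} - 14\right) = \left(-2 - 1\right) 0 \cdot 6 \left(\sqrt{-8 - 7} - 14\right) = \left(-3\right) 0 \cdot 6 \left(\sqrt{-15} - 14\right) = 0 \cdot 6 \left(i \sqrt{15} - 14\right) = 0 \left(-14 + i \sqrt{15}\right) = 0$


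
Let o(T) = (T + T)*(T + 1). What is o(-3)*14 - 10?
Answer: 158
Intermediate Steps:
o(T) = 2*T*(1 + T) (o(T) = (2*T)*(1 + T) = 2*T*(1 + T))
o(-3)*14 - 10 = (2*(-3)*(1 - 3))*14 - 10 = (2*(-3)*(-2))*14 - 10 = 12*14 - 10 = 168 - 10 = 158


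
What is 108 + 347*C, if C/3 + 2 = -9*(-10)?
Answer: 91716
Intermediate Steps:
C = 264 (C = -6 + 3*(-9*(-10)) = -6 + 3*90 = -6 + 270 = 264)
108 + 347*C = 108 + 347*264 = 108 + 91608 = 91716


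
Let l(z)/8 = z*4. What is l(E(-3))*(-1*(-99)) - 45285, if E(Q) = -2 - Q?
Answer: -42117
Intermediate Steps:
l(z) = 32*z (l(z) = 8*(z*4) = 8*(4*z) = 32*z)
l(E(-3))*(-1*(-99)) - 45285 = (32*(-2 - 1*(-3)))*(-1*(-99)) - 45285 = (32*(-2 + 3))*99 - 45285 = (32*1)*99 - 45285 = 32*99 - 45285 = 3168 - 45285 = -42117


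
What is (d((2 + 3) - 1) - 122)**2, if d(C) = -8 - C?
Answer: 17956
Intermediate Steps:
(d((2 + 3) - 1) - 122)**2 = ((-8 - ((2 + 3) - 1)) - 122)**2 = ((-8 - (5 - 1)) - 122)**2 = ((-8 - 1*4) - 122)**2 = ((-8 - 4) - 122)**2 = (-12 - 122)**2 = (-134)**2 = 17956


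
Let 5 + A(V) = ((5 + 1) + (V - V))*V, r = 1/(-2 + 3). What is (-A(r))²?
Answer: 1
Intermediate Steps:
r = 1 (r = 1/1 = 1)
A(V) = -5 + 6*V (A(V) = -5 + ((5 + 1) + (V - V))*V = -5 + (6 + 0)*V = -5 + 6*V)
(-A(r))² = (-(-5 + 6*1))² = (-(-5 + 6))² = (-1*1)² = (-1)² = 1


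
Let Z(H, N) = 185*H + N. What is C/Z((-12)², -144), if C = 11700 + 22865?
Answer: 34565/26496 ≈ 1.3045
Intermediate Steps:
Z(H, N) = N + 185*H
C = 34565
C/Z((-12)², -144) = 34565/(-144 + 185*(-12)²) = 34565/(-144 + 185*144) = 34565/(-144 + 26640) = 34565/26496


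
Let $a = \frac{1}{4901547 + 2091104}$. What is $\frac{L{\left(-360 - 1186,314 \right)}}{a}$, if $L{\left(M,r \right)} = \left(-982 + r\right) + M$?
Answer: $-15481729314$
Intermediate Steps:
$L{\left(M,r \right)} = -982 + M + r$
$a = \frac{1}{6992651} \approx 1.4301 \cdot 10^{-7}$
$\frac{L{\left(-360 - 1186,314 \right)}}{a} = \left(-982 - 1546 + 314\right) \frac{1}{\frac{1}{6992651}} = \left(-982 - 1546 + 314\right) 6992651 = \left(-2214\right) 6992651 = -15481729314$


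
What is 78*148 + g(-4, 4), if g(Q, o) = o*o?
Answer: 11560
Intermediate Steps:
g(Q, o) = o²
78*148 + g(-4, 4) = 78*148 + 4² = 11544 + 16 = 11560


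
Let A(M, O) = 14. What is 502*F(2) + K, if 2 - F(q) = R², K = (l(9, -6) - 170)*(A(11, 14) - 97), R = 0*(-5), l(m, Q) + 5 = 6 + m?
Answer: 14284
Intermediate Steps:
l(m, Q) = 1 + m (l(m, Q) = -5 + (6 + m) = 1 + m)
R = 0
K = 13280 (K = ((1 + 9) - 170)*(14 - 97) = (10 - 170)*(-83) = -160*(-83) = 13280)
F(q) = 2 (F(q) = 2 - 1*0² = 2 - 1*0 = 2 + 0 = 2)
502*F(2) + K = 502*2 + 13280 = 1004 + 13280 = 14284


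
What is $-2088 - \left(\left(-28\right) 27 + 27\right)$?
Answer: $-1359$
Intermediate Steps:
$-2088 - \left(\left(-28\right) 27 + 27\right) = -2088 - \left(-756 + 27\right) = -2088 - -729 = -2088 + 729 = -1359$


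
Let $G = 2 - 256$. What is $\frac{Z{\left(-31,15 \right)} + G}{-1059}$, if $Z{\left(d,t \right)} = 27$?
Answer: $\frac{227}{1059} \approx 0.21435$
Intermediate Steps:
$G = -254$ ($G = 2 - 256 = -254$)
$\frac{Z{\left(-31,15 \right)} + G}{-1059} = \frac{27 - 254}{-1059} = \left(-227\right) \left(- \frac{1}{1059}\right) = \frac{227}{1059}$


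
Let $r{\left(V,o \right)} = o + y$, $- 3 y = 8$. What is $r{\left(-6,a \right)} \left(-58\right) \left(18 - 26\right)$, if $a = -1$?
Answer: $- \frac{5104}{3} \approx -1701.3$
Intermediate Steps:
$y = - \frac{8}{3}$ ($y = \left(- \frac{1}{3}\right) 8 = - \frac{8}{3} \approx -2.6667$)
$r{\left(V,o \right)} = - \frac{8}{3} + o$ ($r{\left(V,o \right)} = o - \frac{8}{3} = - \frac{8}{3} + o$)
$r{\left(-6,a \right)} \left(-58\right) \left(18 - 26\right) = \left(- \frac{8}{3} - 1\right) \left(-58\right) \left(18 - 26\right) = \left(- \frac{11}{3}\right) \left(-58\right) \left(-8\right) = \frac{638}{3} \left(-8\right) = - \frac{5104}{3}$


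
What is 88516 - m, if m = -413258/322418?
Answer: 14269782473/161209 ≈ 88517.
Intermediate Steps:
m = -206629/161209 (m = -413258*1/322418 = -206629/161209 ≈ -1.2817)
88516 - m = 88516 - 1*(-206629/161209) = 88516 + 206629/161209 = 14269782473/161209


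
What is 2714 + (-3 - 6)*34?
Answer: 2408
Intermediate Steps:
2714 + (-3 - 6)*34 = 2714 - 9*34 = 2714 - 306 = 2408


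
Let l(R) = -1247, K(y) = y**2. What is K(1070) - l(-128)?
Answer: 1146147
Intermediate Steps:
K(1070) - l(-128) = 1070**2 - 1*(-1247) = 1144900 + 1247 = 1146147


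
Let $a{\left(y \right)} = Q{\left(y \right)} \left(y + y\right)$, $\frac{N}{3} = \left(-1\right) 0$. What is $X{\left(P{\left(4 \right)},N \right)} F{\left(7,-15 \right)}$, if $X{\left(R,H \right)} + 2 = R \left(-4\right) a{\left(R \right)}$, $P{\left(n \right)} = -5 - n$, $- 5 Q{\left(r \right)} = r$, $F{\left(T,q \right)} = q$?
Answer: $17526$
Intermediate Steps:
$Q{\left(r \right)} = - \frac{r}{5}$
$N = 0$ ($N = 3 \left(\left(-1\right) 0\right) = 3 \cdot 0 = 0$)
$a{\left(y \right)} = - \frac{2 y^{2}}{5}$ ($a{\left(y \right)} = - \frac{y}{5} \left(y + y\right) = - \frac{y}{5} \cdot 2 y = - \frac{2 y^{2}}{5}$)
$X{\left(R,H \right)} = -2 + \frac{8 R^{3}}{5}$ ($X{\left(R,H \right)} = -2 + R \left(-4\right) \left(- \frac{2 R^{2}}{5}\right) = -2 + - 4 R \left(- \frac{2 R^{2}}{5}\right) = -2 + \frac{8 R^{3}}{5}$)
$X{\left(P{\left(4 \right)},N \right)} F{\left(7,-15 \right)} = \left(-2 + \frac{8 \left(-5 - 4\right)^{3}}{5}\right) \left(-15\right) = \left(-2 + \frac{8 \left(-9\right)^{3}}{5}\right) \left(-15\right) = \left(-2 + \frac{8}{5} \left(-729\right)\right) \left(-15\right) = \left(-2 - \frac{5832}{5}\right) \left(-15\right) = \left(- \frac{5842}{5}\right) \left(-15\right) = 17526$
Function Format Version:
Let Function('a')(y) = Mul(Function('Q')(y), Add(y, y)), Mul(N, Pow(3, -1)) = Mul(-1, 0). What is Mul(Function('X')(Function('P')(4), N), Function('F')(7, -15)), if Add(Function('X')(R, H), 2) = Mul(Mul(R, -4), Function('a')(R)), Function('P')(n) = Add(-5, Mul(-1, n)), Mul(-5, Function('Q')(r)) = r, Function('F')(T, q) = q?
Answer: 17526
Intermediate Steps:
Function('Q')(r) = Mul(Rational(-1, 5), r)
N = 0 (N = Mul(3, Mul(-1, 0)) = Mul(3, 0) = 0)
Function('a')(y) = Mul(Rational(-2, 5), Pow(y, 2)) (Function('a')(y) = Mul(Mul(Rational(-1, 5), y), Add(y, y)) = Mul(Mul(Rational(-1, 5), y), Mul(2, y)) = Mul(Rational(-2, 5), Pow(y, 2)))
Function('X')(R, H) = Add(-2, Mul(Rational(8, 5), Pow(R, 3))) (Function('X')(R, H) = Add(-2, Mul(Mul(R, -4), Mul(Rational(-2, 5), Pow(R, 2)))) = Add(-2, Mul(Mul(-4, R), Mul(Rational(-2, 5), Pow(R, 2)))) = Add(-2, Mul(Rational(8, 5), Pow(R, 3))))
Mul(Function('X')(Function('P')(4), N), Function('F')(7, -15)) = Mul(Add(-2, Mul(Rational(8, 5), Pow(Add(-5, Mul(-1, 4)), 3))), -15) = Mul(Add(-2, Mul(Rational(8, 5), Pow(Add(-5, -4), 3))), -15) = Mul(Add(-2, Mul(Rational(8, 5), Pow(-9, 3))), -15) = Mul(Add(-2, Mul(Rational(8, 5), -729)), -15) = Mul(Add(-2, Rational(-5832, 5)), -15) = Mul(Rational(-5842, 5), -15) = 17526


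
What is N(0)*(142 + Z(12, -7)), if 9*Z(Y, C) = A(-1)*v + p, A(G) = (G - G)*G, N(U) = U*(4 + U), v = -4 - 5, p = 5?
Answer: 0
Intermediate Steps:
v = -9
A(G) = 0 (A(G) = 0*G = 0)
Z(Y, C) = 5/9 (Z(Y, C) = (0*(-9) + 5)/9 = (0 + 5)/9 = (⅑)*5 = 5/9)
N(0)*(142 + Z(12, -7)) = (0*(4 + 0))*(142 + 5/9) = (0*4)*(1283/9) = 0*(1283/9) = 0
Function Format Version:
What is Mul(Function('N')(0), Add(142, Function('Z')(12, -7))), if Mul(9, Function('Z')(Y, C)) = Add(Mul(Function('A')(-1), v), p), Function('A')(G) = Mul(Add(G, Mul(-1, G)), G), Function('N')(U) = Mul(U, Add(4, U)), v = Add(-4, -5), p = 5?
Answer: 0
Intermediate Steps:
v = -9
Function('A')(G) = 0 (Function('A')(G) = Mul(0, G) = 0)
Function('Z')(Y, C) = Rational(5, 9) (Function('Z')(Y, C) = Mul(Rational(1, 9), Add(Mul(0, -9), 5)) = Mul(Rational(1, 9), Add(0, 5)) = Mul(Rational(1, 9), 5) = Rational(5, 9))
Mul(Function('N')(0), Add(142, Function('Z')(12, -7))) = Mul(Mul(0, Add(4, 0)), Add(142, Rational(5, 9))) = Mul(Mul(0, 4), Rational(1283, 9)) = Mul(0, Rational(1283, 9)) = 0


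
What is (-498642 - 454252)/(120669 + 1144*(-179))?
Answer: 952894/84107 ≈ 11.330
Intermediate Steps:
(-498642 - 454252)/(120669 + 1144*(-179)) = -952894/(120669 - 204776) = -952894/(-84107) = -952894*(-1/84107) = 952894/84107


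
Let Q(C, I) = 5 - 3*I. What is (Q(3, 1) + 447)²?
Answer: 201601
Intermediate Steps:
(Q(3, 1) + 447)² = ((5 - 3*1) + 447)² = ((5 - 3) + 447)² = (2 + 447)² = 449² = 201601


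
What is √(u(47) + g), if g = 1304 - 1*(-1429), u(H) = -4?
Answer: √2729 ≈ 52.240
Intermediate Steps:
g = 2733 (g = 1304 + 1429 = 2733)
√(u(47) + g) = √(-4 + 2733) = √2729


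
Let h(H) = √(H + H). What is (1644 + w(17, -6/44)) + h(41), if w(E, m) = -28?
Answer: 1616 + √82 ≈ 1625.1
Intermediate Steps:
h(H) = √2*√H (h(H) = √(2*H) = √2*√H)
(1644 + w(17, -6/44)) + h(41) = (1644 - 28) + √2*√41 = 1616 + √82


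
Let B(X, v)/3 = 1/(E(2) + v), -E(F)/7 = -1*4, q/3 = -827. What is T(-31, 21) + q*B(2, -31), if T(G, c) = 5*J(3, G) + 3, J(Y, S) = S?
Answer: 2329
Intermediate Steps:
q = -2481 (q = 3*(-827) = -2481)
E(F) = 28 (E(F) = -(-7)*4 = -7*(-4) = 28)
B(X, v) = 3/(28 + v)
T(G, c) = 3 + 5*G (T(G, c) = 5*G + 3 = 3 + 5*G)
T(-31, 21) + q*B(2, -31) = (3 + 5*(-31)) - 7443/(28 - 31) = (3 - 155) - 7443/(-3) = -152 - 7443*(-1)/3 = -152 - 2481*(-1) = -152 + 2481 = 2329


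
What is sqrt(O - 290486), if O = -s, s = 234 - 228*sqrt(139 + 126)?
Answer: 2*sqrt(-72680 + 57*sqrt(265)) ≈ 535.73*I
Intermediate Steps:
s = 234 - 228*sqrt(265) ≈ -3477.6
O = -234 + 228*sqrt(265) (O = -(234 - 228*sqrt(265)) = -234 + 228*sqrt(265) ≈ 3477.6)
sqrt(O - 290486) = sqrt((-234 + 228*sqrt(265)) - 290486) = sqrt(-290720 + 228*sqrt(265))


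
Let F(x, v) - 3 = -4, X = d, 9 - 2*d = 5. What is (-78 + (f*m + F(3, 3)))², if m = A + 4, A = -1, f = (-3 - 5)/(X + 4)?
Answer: 6889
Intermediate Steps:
d = 2 (d = 9/2 - ½*5 = 9/2 - 5/2 = 2)
X = 2
F(x, v) = -1 (F(x, v) = 3 - 4 = -1)
f = -4/3 (f = (-3 - 5)/(2 + 4) = -8/6 = -8*⅙ = -4/3 ≈ -1.3333)
m = 3 (m = -1 + 4 = 3)
(-78 + (f*m + F(3, 3)))² = (-78 + (-4/3*3 - 1))² = (-78 + (-4 - 1))² = (-78 - 5)² = (-83)² = 6889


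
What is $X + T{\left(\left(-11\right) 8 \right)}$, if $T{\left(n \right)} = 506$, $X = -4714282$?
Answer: $-4713776$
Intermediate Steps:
$X + T{\left(\left(-11\right) 8 \right)} = -4714282 + 506 = -4713776$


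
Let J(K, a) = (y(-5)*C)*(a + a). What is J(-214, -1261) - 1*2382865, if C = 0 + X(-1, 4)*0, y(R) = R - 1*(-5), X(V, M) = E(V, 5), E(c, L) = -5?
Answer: -2382865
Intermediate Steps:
X(V, M) = -5
y(R) = 5 + R (y(R) = R + 5 = 5 + R)
C = 0 (C = 0 - 5*0 = 0 + 0 = 0)
J(K, a) = 0 (J(K, a) = ((5 - 5)*0)*(a + a) = (0*0)*(2*a) = 0*(2*a) = 0)
J(-214, -1261) - 1*2382865 = 0 - 1*2382865 = 0 - 2382865 = -2382865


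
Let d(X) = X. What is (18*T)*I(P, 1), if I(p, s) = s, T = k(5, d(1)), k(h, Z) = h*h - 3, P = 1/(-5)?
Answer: 396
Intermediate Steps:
P = -⅕ ≈ -0.20000
k(h, Z) = -3 + h² (k(h, Z) = h² - 3 = -3 + h²)
T = 22 (T = -3 + 5² = -3 + 25 = 22)
(18*T)*I(P, 1) = (18*22)*1 = 396*1 = 396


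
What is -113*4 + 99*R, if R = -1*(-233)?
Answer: 22615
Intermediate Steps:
R = 233
-113*4 + 99*R = -113*4 + 99*233 = -452 + 23067 = 22615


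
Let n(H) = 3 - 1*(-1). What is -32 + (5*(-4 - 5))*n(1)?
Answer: -212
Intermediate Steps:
n(H) = 4 (n(H) = 3 + 1 = 4)
-32 + (5*(-4 - 5))*n(1) = -32 + (5*(-4 - 5))*4 = -32 + (5*(-9))*4 = -32 - 45*4 = -32 - 180 = -212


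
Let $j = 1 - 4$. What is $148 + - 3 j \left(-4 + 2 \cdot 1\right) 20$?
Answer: $-212$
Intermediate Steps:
$j = -3$ ($j = 1 - 4 = -3$)
$148 + - 3 j \left(-4 + 2 \cdot 1\right) 20 = 148 + \left(-3\right) \left(-3\right) \left(-4 + 2 \cdot 1\right) 20 = 148 + 9 \left(-4 + 2\right) 20 = 148 + 9 \left(-2\right) 20 = 148 - 360 = -212$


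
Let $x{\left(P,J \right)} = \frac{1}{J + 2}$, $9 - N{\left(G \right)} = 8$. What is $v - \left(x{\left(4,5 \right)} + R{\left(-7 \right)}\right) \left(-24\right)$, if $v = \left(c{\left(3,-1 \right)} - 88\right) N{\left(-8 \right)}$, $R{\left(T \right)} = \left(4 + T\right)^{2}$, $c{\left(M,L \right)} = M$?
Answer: $\frac{941}{7} \approx 134.43$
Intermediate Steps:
$N{\left(G \right)} = 1$ ($N{\left(G \right)} = 9 - 8 = 1$)
$x{\left(P,J \right)} = \frac{1}{2 + J}$
$v = -85$ ($v = \left(3 - 88\right) 1 = \left(-85\right) 1 = -85$)
$v - \left(x{\left(4,5 \right)} + R{\left(-7 \right)}\right) \left(-24\right) = -85 - \left(\frac{1}{2 + 5} + \left(4 - 7\right)^{2}\right) \left(-24\right) = -85 - \left(\frac{1}{7} + \left(-3\right)^{2}\right) \left(-24\right) = -85 - \left(\frac{1}{7} + 9\right) \left(-24\right) = -85 - \frac{64}{7} \left(-24\right) = -85 - - \frac{1536}{7} = -85 + \frac{1536}{7} = \frac{941}{7}$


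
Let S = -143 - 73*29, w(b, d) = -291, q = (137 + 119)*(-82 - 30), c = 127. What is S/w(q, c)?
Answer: 2260/291 ≈ 7.7663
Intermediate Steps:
q = -28672 (q = 256*(-112) = -28672)
S = -2260 (S = -143 - 2117 = -2260)
S/w(q, c) = -2260/(-291) = -2260*(-1/291) = 2260/291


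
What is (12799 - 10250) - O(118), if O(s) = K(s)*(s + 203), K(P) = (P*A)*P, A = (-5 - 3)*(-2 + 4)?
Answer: 71516213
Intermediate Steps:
A = -16 (A = -8*2 = -16)
K(P) = -16*P² (K(P) = (P*(-16))*P = (-16*P)*P = -16*P²)
O(s) = -16*s²*(203 + s) (O(s) = (-16*s²)*(s + 203) = (-16*s²)*(203 + s) = -16*s²*(203 + s))
(12799 - 10250) - O(118) = (12799 - 10250) - 16*118²*(-203 - 1*118) = 2549 - 16*13924*(-203 - 118) = 2549 - 16*13924*(-321) = 2549 - 1*(-71513664) = 2549 + 71513664 = 71516213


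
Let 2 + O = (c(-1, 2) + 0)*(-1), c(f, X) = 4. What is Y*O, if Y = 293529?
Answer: -1761174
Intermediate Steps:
O = -6 (O = -2 + (4 + 0)*(-1) = -2 + 4*(-1) = -2 - 4 = -6)
Y*O = 293529*(-6) = -1761174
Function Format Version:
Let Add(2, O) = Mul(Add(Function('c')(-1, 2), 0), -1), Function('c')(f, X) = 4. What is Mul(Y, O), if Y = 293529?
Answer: -1761174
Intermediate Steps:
O = -6 (O = Add(-2, Mul(Add(4, 0), -1)) = Add(-2, Mul(4, -1)) = Add(-2, -4) = -6)
Mul(Y, O) = Mul(293529, -6) = -1761174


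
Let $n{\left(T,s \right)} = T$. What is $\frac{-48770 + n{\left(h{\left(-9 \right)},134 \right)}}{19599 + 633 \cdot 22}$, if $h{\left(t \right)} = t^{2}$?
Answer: $- \frac{48689}{33525} \approx -1.4523$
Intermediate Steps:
$\frac{-48770 + n{\left(h{\left(-9 \right)},134 \right)}}{19599 + 633 \cdot 22} = \frac{-48770 + \left(-9\right)^{2}}{19599 + 633 \cdot 22} = \frac{-48770 + 81}{19599 + 13926} = - \frac{48689}{33525}$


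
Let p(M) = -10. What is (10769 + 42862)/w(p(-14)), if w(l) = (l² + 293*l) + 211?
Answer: -5959/291 ≈ -20.478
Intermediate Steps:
w(l) = 211 + l² + 293*l
(10769 + 42862)/w(p(-14)) = (10769 + 42862)/(211 + (-10)² + 293*(-10)) = 53631/(211 + 100 - 2930) = 53631/(-2619) = 53631*(-1/2619) = -5959/291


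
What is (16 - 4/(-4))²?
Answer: 289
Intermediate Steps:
(16 - 4/(-4))² = (16 - 4*(-¼))² = (16 + 1)² = 17² = 289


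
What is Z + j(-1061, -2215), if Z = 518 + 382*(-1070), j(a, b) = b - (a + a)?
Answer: -408315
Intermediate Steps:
j(a, b) = b - 2*a
Z = -408222 (Z = 518 - 408740 = -408222)
Z + j(-1061, -2215) = -408222 + (-2215 - 2*(-1061)) = -408222 + (-2215 + 2122) = -408222 - 93 = -408315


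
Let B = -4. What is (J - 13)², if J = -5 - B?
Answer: 196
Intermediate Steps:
J = -1 (J = -5 - 1*(-4) = -5 + 4 = -1)
(J - 13)² = (-1 - 13)² = (-14)² = 196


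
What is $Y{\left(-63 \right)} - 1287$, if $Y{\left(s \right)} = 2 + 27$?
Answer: $-1258$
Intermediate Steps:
$Y{\left(s \right)} = 29$
$Y{\left(-63 \right)} - 1287 = 29 - 1287 = -1258$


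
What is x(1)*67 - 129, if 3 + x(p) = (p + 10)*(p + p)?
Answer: 1144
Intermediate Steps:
x(p) = -3 + 2*p*(10 + p) (x(p) = -3 + (p + 10)*(p + p) = -3 + (10 + p)*(2*p) = -3 + 2*p*(10 + p))
x(1)*67 - 129 = (-3 + 2*1**2 + 20*1)*67 - 129 = (-3 + 2*1 + 20)*67 - 129 = (-3 + 2 + 20)*67 - 129 = 19*67 - 129 = 1273 - 129 = 1144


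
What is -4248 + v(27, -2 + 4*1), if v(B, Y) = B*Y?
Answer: -4194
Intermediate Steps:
-4248 + v(27, -2 + 4*1) = -4248 + 27*(-2 + 4*1) = -4248 + 27*(-2 + 4) = -4248 + 27*2 = -4248 + 54 = -4194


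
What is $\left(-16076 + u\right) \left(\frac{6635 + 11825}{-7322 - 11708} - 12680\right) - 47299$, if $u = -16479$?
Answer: $\frac{785523538733}{1903} \approx 4.1278 \cdot 10^{8}$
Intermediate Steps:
$\left(-16076 + u\right) \left(\frac{6635 + 11825}{-7322 - 11708} - 12680\right) - 47299 = \left(-16076 - 16479\right) \left(\frac{6635 + 11825}{-7322 - 11708} - 12680\right) - 47299 = - 32555 \left(\frac{18460}{-19030} - 12680\right) - 47299 = - 32555 \left(18460 \left(- \frac{1}{19030}\right) - 12680\right) - 47299 = - 32555 \left(- \frac{1846}{1903} - 12680\right) - 47299 = \left(-32555\right) \left(- \frac{24131886}{1903}\right) - 47299 = \frac{785613548730}{1903} - 47299 = \frac{785523538733}{1903}$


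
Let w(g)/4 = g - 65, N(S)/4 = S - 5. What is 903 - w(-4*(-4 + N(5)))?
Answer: 1099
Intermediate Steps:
N(S) = -20 + 4*S (N(S) = 4*(S - 5) = 4*(-5 + S) = -20 + 4*S)
w(g) = -260 + 4*g (w(g) = 4*(g - 65) = 4*(-65 + g) = -260 + 4*g)
903 - w(-4*(-4 + N(5))) = 903 - (-260 + 4*(-4*(-4 + (-20 + 4*5)))) = 903 - (-260 + 4*(-4*(-4 + (-20 + 20)))) = 903 - (-260 + 4*(-4*(-4 + 0))) = 903 - (-260 + 4*(-4*(-4))) = 903 - (-260 + 4*16) = 903 - (-260 + 64) = 903 - 1*(-196) = 903 + 196 = 1099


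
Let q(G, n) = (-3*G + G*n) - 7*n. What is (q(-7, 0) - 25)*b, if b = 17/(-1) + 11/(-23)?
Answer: 1608/23 ≈ 69.913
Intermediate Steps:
q(G, n) = -7*n - 3*G + G*n
b = -402/23 (b = 17*(-1) + 11*(-1/23) = -17 - 11/23 = -402/23 ≈ -17.478)
(q(-7, 0) - 25)*b = ((-7*0 - 3*(-7) - 7*0) - 25)*(-402/23) = ((0 + 21 + 0) - 25)*(-402/23) = (21 - 25)*(-402/23) = -4*(-402/23) = 1608/23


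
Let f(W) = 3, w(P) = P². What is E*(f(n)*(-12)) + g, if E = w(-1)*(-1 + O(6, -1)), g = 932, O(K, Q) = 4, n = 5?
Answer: 824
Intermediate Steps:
E = 3 (E = (-1)²*(-1 + 4) = 1*3 = 3)
E*(f(n)*(-12)) + g = 3*(3*(-12)) + 932 = 3*(-36) + 932 = -108 + 932 = 824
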